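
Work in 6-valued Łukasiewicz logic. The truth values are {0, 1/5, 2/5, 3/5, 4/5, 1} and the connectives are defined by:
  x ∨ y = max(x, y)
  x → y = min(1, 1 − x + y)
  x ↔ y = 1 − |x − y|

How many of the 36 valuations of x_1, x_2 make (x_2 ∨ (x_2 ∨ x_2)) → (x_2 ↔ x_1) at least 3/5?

value 1: 27 assignments (counts)
value 4/5: 3 assignments (counts)
value 3/5: 2 assignments (counts)
value 2/5: 2 assignments
value 1/5: 1 assignment
value 0: 1 assignment
So 32 of the 36 assignments meet the threshold.

32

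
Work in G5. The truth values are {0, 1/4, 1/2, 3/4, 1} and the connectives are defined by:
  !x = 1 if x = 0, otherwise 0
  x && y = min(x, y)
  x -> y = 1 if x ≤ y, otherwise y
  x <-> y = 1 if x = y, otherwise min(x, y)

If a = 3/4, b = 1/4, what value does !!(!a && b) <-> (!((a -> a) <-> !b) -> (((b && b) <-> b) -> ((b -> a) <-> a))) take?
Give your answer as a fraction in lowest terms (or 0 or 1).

!a = !3/4 = 0
!a && b = 0 && 1/4 = 0
!(!a && b) = !0 = 1
!!(!a && b) = !1 = 0
a -> a = 3/4 -> 3/4 = 1
!b = !1/4 = 0
(a -> a) <-> !b = 1 <-> 0 = 0
!((a -> a) <-> !b) = !0 = 1
b && b = 1/4 && 1/4 = 1/4
(b && b) <-> b = 1/4 <-> 1/4 = 1
b -> a = 1/4 -> 3/4 = 1
(b -> a) <-> a = 1 <-> 3/4 = 3/4
((b && b) <-> b) -> ((b -> a) <-> a) = 1 -> 3/4 = 3/4
!((a -> a) <-> !b) -> (((b && b) <-> b) -> ((b -> a) <-> a)) = 1 -> 3/4 = 3/4
!!(!a && b) <-> (!((a -> a) <-> !b) -> (((b && b) <-> b) -> ((b -> a) <-> a))) = 0 <-> 3/4 = 0

0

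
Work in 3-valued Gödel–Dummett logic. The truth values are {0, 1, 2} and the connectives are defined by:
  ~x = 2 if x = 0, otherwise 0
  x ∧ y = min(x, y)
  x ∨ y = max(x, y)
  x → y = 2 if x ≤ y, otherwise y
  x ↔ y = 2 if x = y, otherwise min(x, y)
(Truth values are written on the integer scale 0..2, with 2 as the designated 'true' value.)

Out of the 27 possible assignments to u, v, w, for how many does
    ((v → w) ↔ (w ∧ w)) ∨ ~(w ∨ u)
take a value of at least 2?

19

value 2: 19 assignments (counts)
value 1: 6 assignments
value 0: 2 assignments
So 19 of the 27 assignments meet the threshold.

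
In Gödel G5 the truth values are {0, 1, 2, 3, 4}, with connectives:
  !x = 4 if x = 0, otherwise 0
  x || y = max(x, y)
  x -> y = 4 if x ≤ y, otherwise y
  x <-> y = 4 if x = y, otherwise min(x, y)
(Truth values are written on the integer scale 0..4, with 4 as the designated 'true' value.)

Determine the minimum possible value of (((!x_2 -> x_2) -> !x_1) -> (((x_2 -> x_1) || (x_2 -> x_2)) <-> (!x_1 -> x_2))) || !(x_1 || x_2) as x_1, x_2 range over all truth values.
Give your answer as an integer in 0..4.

Take x_1 = 0, x_2 = 1:
!x_2 = !1 = 0
!x_2 -> x_2 = 0 -> 1 = 4
!x_1 = !0 = 4
(!x_2 -> x_2) -> !x_1 = 4 -> 4 = 4
x_2 -> x_1 = 1 -> 0 = 0
x_2 -> x_2 = 1 -> 1 = 4
(x_2 -> x_1) || (x_2 -> x_2) = 0 || 4 = 4
!x_1 = !0 = 4
!x_1 -> x_2 = 4 -> 1 = 1
((x_2 -> x_1) || (x_2 -> x_2)) <-> (!x_1 -> x_2) = 4 <-> 1 = 1
((!x_2 -> x_2) -> !x_1) -> (((x_2 -> x_1) || (x_2 -> x_2)) <-> (!x_1 -> x_2)) = 4 -> 1 = 1
x_1 || x_2 = 0 || 1 = 1
!(x_1 || x_2) = !1 = 0
(((!x_2 -> x_2) -> !x_1) -> (((x_2 -> x_1) || (x_2 -> x_2)) <-> (!x_1 -> x_2))) || !(x_1 || x_2) = 1 || 0 = 1
No assignment yields a value below 1, so this is the minimum.

1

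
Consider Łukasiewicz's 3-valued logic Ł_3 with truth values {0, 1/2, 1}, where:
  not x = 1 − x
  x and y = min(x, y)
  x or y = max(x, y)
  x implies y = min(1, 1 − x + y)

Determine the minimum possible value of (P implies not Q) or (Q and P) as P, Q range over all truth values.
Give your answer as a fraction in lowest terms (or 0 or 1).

1/2

Take P = 1/2, Q = 1:
not Q = not 1 = 0
P implies not Q = 1/2 implies 0 = 1/2
Q and P = 1 and 1/2 = 1/2
(P implies not Q) or (Q and P) = 1/2 or 1/2 = 1/2
No assignment yields a value below 1/2, so this is the minimum.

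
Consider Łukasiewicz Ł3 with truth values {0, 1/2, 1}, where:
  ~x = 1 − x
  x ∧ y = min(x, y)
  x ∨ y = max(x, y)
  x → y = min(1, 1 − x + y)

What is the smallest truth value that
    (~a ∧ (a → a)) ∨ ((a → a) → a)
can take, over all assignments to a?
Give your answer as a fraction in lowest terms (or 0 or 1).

1/2

Take a = 1/2:
~a = ~1/2 = 1/2
a → a = 1/2 → 1/2 = 1
~a ∧ (a → a) = 1/2 ∧ 1 = 1/2
a → a = 1/2 → 1/2 = 1
(a → a) → a = 1 → 1/2 = 1/2
(~a ∧ (a → a)) ∨ ((a → a) → a) = 1/2 ∨ 1/2 = 1/2
No assignment yields a value below 1/2, so this is the minimum.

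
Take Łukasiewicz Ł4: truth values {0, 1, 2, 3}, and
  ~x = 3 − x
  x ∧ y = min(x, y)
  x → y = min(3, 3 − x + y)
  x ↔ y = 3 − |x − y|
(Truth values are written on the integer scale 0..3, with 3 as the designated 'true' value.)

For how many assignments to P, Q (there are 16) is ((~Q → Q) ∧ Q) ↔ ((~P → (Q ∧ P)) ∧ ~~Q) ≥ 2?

14

P = 0, Q = 0 ↦ 3  ≥
P = 0, Q = 1 ↦ 2  ≥
P = 0, Q = 2 ↦ 1  <
P = 0, Q = 3 ↦ 0  <
P = 1, Q = 0 ↦ 3  ≥
P = 1, Q = 1 ↦ 3  ≥
P = 1, Q = 2 ↦ 3  ≥
P = 1, Q = 3 ↦ 2  ≥
P = 2, Q = 0 ↦ 3  ≥
P = 2, Q = 1 ↦ 3  ≥
P = 2, Q = 2 ↦ 3  ≥
P = 2, Q = 3 ↦ 3  ≥
P = 3, Q = 0 ↦ 3  ≥
P = 3, Q = 1 ↦ 3  ≥
P = 3, Q = 2 ↦ 3  ≥
P = 3, Q = 3 ↦ 3  ≥
So 14 of the 16 assignments meet the threshold.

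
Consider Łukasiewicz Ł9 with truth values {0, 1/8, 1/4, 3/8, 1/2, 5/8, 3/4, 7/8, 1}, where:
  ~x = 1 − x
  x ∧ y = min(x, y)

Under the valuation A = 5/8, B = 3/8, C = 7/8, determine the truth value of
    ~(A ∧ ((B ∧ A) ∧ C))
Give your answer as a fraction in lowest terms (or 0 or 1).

5/8

B ∧ A = 3/8 ∧ 5/8 = 3/8
(B ∧ A) ∧ C = 3/8 ∧ 7/8 = 3/8
A ∧ ((B ∧ A) ∧ C) = 5/8 ∧ 3/8 = 3/8
~(A ∧ ((B ∧ A) ∧ C)) = ~3/8 = 5/8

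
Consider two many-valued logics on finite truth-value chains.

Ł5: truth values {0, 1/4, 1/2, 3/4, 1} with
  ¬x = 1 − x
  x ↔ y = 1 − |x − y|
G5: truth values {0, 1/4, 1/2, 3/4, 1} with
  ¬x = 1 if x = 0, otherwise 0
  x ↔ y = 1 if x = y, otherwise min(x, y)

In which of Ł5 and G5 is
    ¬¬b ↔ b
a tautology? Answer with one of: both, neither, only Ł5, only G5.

In Ł5: every assignment gives 1 — tautology.
In G5: at b = 1/4 the value is 1/4 — not a tautology.

only Ł5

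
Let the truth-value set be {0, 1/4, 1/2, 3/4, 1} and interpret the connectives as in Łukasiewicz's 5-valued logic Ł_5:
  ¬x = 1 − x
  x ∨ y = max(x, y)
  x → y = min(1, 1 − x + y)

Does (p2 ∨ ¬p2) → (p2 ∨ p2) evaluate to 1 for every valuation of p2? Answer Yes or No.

No

Counterexample: take p2 = 0.
¬p2 = ¬0 = 1
p2 ∨ ¬p2 = 0 ∨ 1 = 1
p2 ∨ p2 = 0 ∨ 0 = 0
(p2 ∨ ¬p2) → (p2 ∨ p2) = 1 → 0 = 0
This gives 0 ≠ 1.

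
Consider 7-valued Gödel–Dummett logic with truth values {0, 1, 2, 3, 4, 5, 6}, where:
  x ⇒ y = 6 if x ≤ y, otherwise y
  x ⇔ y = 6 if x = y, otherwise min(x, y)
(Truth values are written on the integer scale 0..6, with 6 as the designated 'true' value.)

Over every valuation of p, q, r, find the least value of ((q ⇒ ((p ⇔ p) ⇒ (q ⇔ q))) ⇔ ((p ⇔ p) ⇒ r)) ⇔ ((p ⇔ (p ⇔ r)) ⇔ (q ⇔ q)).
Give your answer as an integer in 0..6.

1

Take p = 0, q = 0, r = 1:
p ⇔ p = 0 ⇔ 0 = 6
q ⇔ q = 0 ⇔ 0 = 6
(p ⇔ p) ⇒ (q ⇔ q) = 6 ⇒ 6 = 6
q ⇒ ((p ⇔ p) ⇒ (q ⇔ q)) = 0 ⇒ 6 = 6
p ⇔ p = 0 ⇔ 0 = 6
(p ⇔ p) ⇒ r = 6 ⇒ 1 = 1
(q ⇒ ((p ⇔ p) ⇒ (q ⇔ q))) ⇔ ((p ⇔ p) ⇒ r) = 6 ⇔ 1 = 1
p ⇔ r = 0 ⇔ 1 = 0
p ⇔ (p ⇔ r) = 0 ⇔ 0 = 6
q ⇔ q = 0 ⇔ 0 = 6
(p ⇔ (p ⇔ r)) ⇔ (q ⇔ q) = 6 ⇔ 6 = 6
((q ⇒ ((p ⇔ p) ⇒ (q ⇔ q))) ⇔ ((p ⇔ p) ⇒ r)) ⇔ ((p ⇔ (p ⇔ r)) ⇔ (q ⇔ q)) = 1 ⇔ 6 = 1
No assignment yields a value below 1, so this is the minimum.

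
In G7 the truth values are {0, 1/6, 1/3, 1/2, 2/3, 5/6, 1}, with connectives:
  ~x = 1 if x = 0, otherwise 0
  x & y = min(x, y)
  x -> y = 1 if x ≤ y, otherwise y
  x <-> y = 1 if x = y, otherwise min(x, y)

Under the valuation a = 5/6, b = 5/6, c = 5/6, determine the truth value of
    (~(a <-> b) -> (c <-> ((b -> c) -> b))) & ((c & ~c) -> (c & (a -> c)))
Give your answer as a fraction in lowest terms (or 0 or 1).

a <-> b = 5/6 <-> 5/6 = 1
~(a <-> b) = ~1 = 0
b -> c = 5/6 -> 5/6 = 1
(b -> c) -> b = 1 -> 5/6 = 5/6
c <-> ((b -> c) -> b) = 5/6 <-> 5/6 = 1
~(a <-> b) -> (c <-> ((b -> c) -> b)) = 0 -> 1 = 1
~c = ~5/6 = 0
c & ~c = 5/6 & 0 = 0
a -> c = 5/6 -> 5/6 = 1
c & (a -> c) = 5/6 & 1 = 5/6
(c & ~c) -> (c & (a -> c)) = 0 -> 5/6 = 1
(~(a <-> b) -> (c <-> ((b -> c) -> b))) & ((c & ~c) -> (c & (a -> c))) = 1 & 1 = 1

1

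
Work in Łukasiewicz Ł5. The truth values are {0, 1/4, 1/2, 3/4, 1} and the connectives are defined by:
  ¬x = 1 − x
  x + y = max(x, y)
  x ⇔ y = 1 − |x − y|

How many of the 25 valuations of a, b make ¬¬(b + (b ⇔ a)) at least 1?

9

value 1: 9 assignments (counts)
value 3/4: 9 assignments
value 1/2: 4 assignments
value 1/4: 2 assignments
value 0: 1 assignment
So 9 of the 25 assignments meet the threshold.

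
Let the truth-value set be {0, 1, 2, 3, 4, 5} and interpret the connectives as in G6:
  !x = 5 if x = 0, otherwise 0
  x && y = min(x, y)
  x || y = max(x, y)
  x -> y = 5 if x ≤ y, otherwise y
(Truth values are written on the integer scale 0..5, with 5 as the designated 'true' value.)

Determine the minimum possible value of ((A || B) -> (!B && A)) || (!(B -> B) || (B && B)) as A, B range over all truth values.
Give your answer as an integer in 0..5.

Take A = 0, B = 1:
A || B = 0 || 1 = 1
!B = !1 = 0
!B && A = 0 && 0 = 0
(A || B) -> (!B && A) = 1 -> 0 = 0
B -> B = 1 -> 1 = 5
!(B -> B) = !5 = 0
B && B = 1 && 1 = 1
!(B -> B) || (B && B) = 0 || 1 = 1
((A || B) -> (!B && A)) || (!(B -> B) || (B && B)) = 0 || 1 = 1
No assignment yields a value below 1, so this is the minimum.

1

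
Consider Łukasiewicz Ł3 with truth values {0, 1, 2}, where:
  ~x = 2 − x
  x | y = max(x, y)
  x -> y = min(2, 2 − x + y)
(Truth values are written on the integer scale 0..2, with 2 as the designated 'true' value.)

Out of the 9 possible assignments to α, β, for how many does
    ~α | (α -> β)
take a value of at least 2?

6

α = 0, β = 0 ↦ 2  ≥
α = 0, β = 1 ↦ 2  ≥
α = 0, β = 2 ↦ 2  ≥
α = 1, β = 0 ↦ 1  <
α = 1, β = 1 ↦ 2  ≥
α = 1, β = 2 ↦ 2  ≥
α = 2, β = 0 ↦ 0  <
α = 2, β = 1 ↦ 1  <
α = 2, β = 2 ↦ 2  ≥
So 6 of the 9 assignments meet the threshold.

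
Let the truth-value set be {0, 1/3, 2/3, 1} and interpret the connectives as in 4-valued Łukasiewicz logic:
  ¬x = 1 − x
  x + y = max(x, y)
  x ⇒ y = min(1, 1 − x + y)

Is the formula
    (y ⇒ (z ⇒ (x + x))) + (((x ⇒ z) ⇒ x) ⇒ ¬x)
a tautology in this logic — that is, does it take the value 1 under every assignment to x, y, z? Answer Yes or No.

Counterexample: take x = 2/3, y = 1, z = 1.
x + x = 2/3 + 2/3 = 2/3
z ⇒ (x + x) = 1 ⇒ 2/3 = 2/3
y ⇒ (z ⇒ (x + x)) = 1 ⇒ 2/3 = 2/3
x ⇒ z = 2/3 ⇒ 1 = 1
(x ⇒ z) ⇒ x = 1 ⇒ 2/3 = 2/3
¬x = ¬2/3 = 1/3
((x ⇒ z) ⇒ x) ⇒ ¬x = 2/3 ⇒ 1/3 = 2/3
(y ⇒ (z ⇒ (x + x))) + (((x ⇒ z) ⇒ x) ⇒ ¬x) = 2/3 + 2/3 = 2/3
This gives 2/3 ≠ 1.

No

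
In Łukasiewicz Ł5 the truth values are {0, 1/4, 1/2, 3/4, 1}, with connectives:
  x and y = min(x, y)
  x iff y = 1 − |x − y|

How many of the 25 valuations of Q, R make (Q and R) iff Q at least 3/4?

19

value 1: 15 assignments (counts)
value 3/4: 4 assignments (counts)
value 1/2: 3 assignments
value 1/4: 2 assignments
value 0: 1 assignment
So 19 of the 25 assignments meet the threshold.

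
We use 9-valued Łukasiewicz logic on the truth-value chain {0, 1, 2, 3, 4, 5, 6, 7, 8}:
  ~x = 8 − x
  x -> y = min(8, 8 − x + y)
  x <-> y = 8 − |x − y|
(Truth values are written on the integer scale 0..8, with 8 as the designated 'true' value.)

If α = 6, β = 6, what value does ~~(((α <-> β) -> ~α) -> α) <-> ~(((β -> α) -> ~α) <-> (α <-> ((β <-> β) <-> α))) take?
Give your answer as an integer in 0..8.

6

α <-> β = 6 <-> 6 = 8
~α = ~6 = 2
(α <-> β) -> ~α = 8 -> 2 = 2
((α <-> β) -> ~α) -> α = 2 -> 6 = 8
~(((α <-> β) -> ~α) -> α) = ~8 = 0
~~(((α <-> β) -> ~α) -> α) = ~0 = 8
β -> α = 6 -> 6 = 8
~α = ~6 = 2
(β -> α) -> ~α = 8 -> 2 = 2
β <-> β = 6 <-> 6 = 8
(β <-> β) <-> α = 8 <-> 6 = 6
α <-> ((β <-> β) <-> α) = 6 <-> 6 = 8
((β -> α) -> ~α) <-> (α <-> ((β <-> β) <-> α)) = 2 <-> 8 = 2
~(((β -> α) -> ~α) <-> (α <-> ((β <-> β) <-> α))) = ~2 = 6
~~(((α <-> β) -> ~α) -> α) <-> ~(((β -> α) -> ~α) <-> (α <-> ((β <-> β) <-> α))) = 8 <-> 6 = 6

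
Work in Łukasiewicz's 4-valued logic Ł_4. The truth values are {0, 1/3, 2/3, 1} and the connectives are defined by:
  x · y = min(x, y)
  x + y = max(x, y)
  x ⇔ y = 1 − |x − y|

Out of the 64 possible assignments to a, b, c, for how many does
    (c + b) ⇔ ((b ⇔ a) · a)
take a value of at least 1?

value 1: 19 assignments (counts)
value 2/3: 22 assignments
value 1/3: 15 assignments
value 0: 8 assignments
So 19 of the 64 assignments meet the threshold.

19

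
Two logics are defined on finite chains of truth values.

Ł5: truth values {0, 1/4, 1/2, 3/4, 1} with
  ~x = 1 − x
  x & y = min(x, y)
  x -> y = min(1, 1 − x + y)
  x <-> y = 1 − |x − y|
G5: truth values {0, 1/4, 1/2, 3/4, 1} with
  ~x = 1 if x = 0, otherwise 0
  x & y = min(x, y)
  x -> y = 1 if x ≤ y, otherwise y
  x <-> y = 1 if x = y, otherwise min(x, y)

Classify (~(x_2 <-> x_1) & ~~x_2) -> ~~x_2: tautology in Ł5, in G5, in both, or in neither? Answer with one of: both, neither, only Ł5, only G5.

both

In Ł5: every assignment gives 1 — tautology.
In G5: every assignment gives 1 — tautology.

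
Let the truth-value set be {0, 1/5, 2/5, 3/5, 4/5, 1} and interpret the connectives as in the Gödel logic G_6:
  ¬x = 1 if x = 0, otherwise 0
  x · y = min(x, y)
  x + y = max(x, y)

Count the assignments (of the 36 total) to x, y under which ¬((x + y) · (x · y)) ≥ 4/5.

11

value 1: 11 assignments (counts)
value 0: 25 assignments
So 11 of the 36 assignments meet the threshold.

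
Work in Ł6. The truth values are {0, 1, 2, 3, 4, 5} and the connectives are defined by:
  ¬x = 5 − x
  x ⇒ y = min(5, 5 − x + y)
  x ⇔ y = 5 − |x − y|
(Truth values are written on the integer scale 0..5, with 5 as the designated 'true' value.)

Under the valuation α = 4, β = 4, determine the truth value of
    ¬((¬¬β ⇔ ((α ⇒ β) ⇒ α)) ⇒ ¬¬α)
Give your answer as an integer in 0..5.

1

¬β = ¬4 = 1
¬¬β = ¬1 = 4
α ⇒ β = 4 ⇒ 4 = 5
(α ⇒ β) ⇒ α = 5 ⇒ 4 = 4
¬¬β ⇔ ((α ⇒ β) ⇒ α) = 4 ⇔ 4 = 5
¬α = ¬4 = 1
¬¬α = ¬1 = 4
(¬¬β ⇔ ((α ⇒ β) ⇒ α)) ⇒ ¬¬α = 5 ⇒ 4 = 4
¬((¬¬β ⇔ ((α ⇒ β) ⇒ α)) ⇒ ¬¬α) = ¬4 = 1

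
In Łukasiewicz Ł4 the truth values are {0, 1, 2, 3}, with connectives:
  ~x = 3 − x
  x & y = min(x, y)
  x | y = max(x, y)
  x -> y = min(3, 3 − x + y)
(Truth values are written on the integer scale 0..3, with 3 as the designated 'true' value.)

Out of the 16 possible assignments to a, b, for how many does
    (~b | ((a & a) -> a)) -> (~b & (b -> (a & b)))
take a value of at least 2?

8

a = 0, b = 0 ↦ 3  ≥
a = 0, b = 1 ↦ 2  ≥
a = 0, b = 2 ↦ 1  <
a = 0, b = 3 ↦ 0  <
a = 1, b = 0 ↦ 3  ≥
a = 1, b = 1 ↦ 2  ≥
a = 1, b = 2 ↦ 1  <
a = 1, b = 3 ↦ 0  <
a = 2, b = 0 ↦ 3  ≥
a = 2, b = 1 ↦ 2  ≥
a = 2, b = 2 ↦ 1  <
a = 2, b = 3 ↦ 0  <
a = 3, b = 0 ↦ 3  ≥
a = 3, b = 1 ↦ 2  ≥
a = 3, b = 2 ↦ 1  <
a = 3, b = 3 ↦ 0  <
So 8 of the 16 assignments meet the threshold.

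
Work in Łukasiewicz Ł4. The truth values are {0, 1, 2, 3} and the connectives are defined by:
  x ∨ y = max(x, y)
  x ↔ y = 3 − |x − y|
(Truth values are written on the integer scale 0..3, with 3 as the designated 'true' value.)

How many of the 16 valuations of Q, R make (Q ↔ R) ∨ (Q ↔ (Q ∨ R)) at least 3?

Q = 0, R = 0 ↦ 3  ≥
Q = 0, R = 1 ↦ 2  <
Q = 0, R = 2 ↦ 1  <
Q = 0, R = 3 ↦ 0  <
Q = 1, R = 0 ↦ 3  ≥
Q = 1, R = 1 ↦ 3  ≥
Q = 1, R = 2 ↦ 2  <
Q = 1, R = 3 ↦ 1  <
Q = 2, R = 0 ↦ 3  ≥
Q = 2, R = 1 ↦ 3  ≥
Q = 2, R = 2 ↦ 3  ≥
Q = 2, R = 3 ↦ 2  <
Q = 3, R = 0 ↦ 3  ≥
Q = 3, R = 1 ↦ 3  ≥
Q = 3, R = 2 ↦ 3  ≥
Q = 3, R = 3 ↦ 3  ≥
So 10 of the 16 assignments meet the threshold.

10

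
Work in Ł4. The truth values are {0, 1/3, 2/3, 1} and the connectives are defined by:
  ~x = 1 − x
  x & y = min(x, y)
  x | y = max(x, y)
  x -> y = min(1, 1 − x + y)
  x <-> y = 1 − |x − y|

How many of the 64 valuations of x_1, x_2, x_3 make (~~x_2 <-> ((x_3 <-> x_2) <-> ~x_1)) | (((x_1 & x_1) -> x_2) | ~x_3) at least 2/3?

60

value 1: 48 assignments (counts)
value 2/3: 12 assignments (counts)
value 1/3: 3 assignments
value 0: 1 assignment
So 60 of the 64 assignments meet the threshold.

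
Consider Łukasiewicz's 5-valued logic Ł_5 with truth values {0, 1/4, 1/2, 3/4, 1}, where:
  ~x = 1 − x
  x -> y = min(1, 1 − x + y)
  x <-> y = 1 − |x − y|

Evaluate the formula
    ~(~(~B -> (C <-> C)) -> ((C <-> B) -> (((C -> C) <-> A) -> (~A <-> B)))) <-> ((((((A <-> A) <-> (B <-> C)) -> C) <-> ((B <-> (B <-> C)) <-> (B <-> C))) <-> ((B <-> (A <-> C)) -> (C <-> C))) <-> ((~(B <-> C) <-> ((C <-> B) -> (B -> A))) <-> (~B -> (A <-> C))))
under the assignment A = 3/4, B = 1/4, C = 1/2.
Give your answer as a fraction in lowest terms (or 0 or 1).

~B = ~1/4 = 3/4
C <-> C = 1/2 <-> 1/2 = 1
~B -> (C <-> C) = 3/4 -> 1 = 1
~(~B -> (C <-> C)) = ~1 = 0
C <-> B = 1/2 <-> 1/4 = 3/4
C -> C = 1/2 -> 1/2 = 1
(C -> C) <-> A = 1 <-> 3/4 = 3/4
~A = ~3/4 = 1/4
~A <-> B = 1/4 <-> 1/4 = 1
((C -> C) <-> A) -> (~A <-> B) = 3/4 -> 1 = 1
(C <-> B) -> (((C -> C) <-> A) -> (~A <-> B)) = 3/4 -> 1 = 1
~(~B -> (C <-> C)) -> ((C <-> B) -> (((C -> C) <-> A) -> (~A <-> B))) = 0 -> 1 = 1
~(~(~B -> (C <-> C)) -> ((C <-> B) -> (((C -> C) <-> A) -> (~A <-> B)))) = ~1 = 0
A <-> A = 3/4 <-> 3/4 = 1
B <-> C = 1/4 <-> 1/2 = 3/4
(A <-> A) <-> (B <-> C) = 1 <-> 3/4 = 3/4
((A <-> A) <-> (B <-> C)) -> C = 3/4 -> 1/2 = 3/4
B <-> C = 1/4 <-> 1/2 = 3/4
B <-> (B <-> C) = 1/4 <-> 3/4 = 1/2
B <-> C = 1/4 <-> 1/2 = 3/4
(B <-> (B <-> C)) <-> (B <-> C) = 1/2 <-> 3/4 = 3/4
(((A <-> A) <-> (B <-> C)) -> C) <-> ((B <-> (B <-> C)) <-> (B <-> C)) = 3/4 <-> 3/4 = 1
A <-> C = 3/4 <-> 1/2 = 3/4
B <-> (A <-> C) = 1/4 <-> 3/4 = 1/2
C <-> C = 1/2 <-> 1/2 = 1
(B <-> (A <-> C)) -> (C <-> C) = 1/2 -> 1 = 1
((((A <-> A) <-> (B <-> C)) -> C) <-> ((B <-> (B <-> C)) <-> (B <-> C))) <-> ((B <-> (A <-> C)) -> (C <-> C)) = 1 <-> 1 = 1
B <-> C = 1/4 <-> 1/2 = 3/4
~(B <-> C) = ~3/4 = 1/4
C <-> B = 1/2 <-> 1/4 = 3/4
B -> A = 1/4 -> 3/4 = 1
(C <-> B) -> (B -> A) = 3/4 -> 1 = 1
~(B <-> C) <-> ((C <-> B) -> (B -> A)) = 1/4 <-> 1 = 1/4
~B = ~1/4 = 3/4
A <-> C = 3/4 <-> 1/2 = 3/4
~B -> (A <-> C) = 3/4 -> 3/4 = 1
(~(B <-> C) <-> ((C <-> B) -> (B -> A))) <-> (~B -> (A <-> C)) = 1/4 <-> 1 = 1/4
(((((A <-> A) <-> (B <-> C)) -> C) <-> ((B <-> (B <-> C)) <-> (B <-> C))) <-> ((B <-> (A <-> C)) -> (C <-> C))) <-> ((~(B <-> C) <-> ((C <-> B) -> (B -> A))) <-> (~B -> (A <-> C))) = 1 <-> 1/4 = 1/4
~(~(~B -> (C <-> C)) -> ((C <-> B) -> (((C -> C) <-> A) -> (~A <-> B)))) <-> ((((((A <-> A) <-> (B <-> C)) -> C) <-> ((B <-> (B <-> C)) <-> (B <-> C))) <-> ((B <-> (A <-> C)) -> (C <-> C))) <-> ((~(B <-> C) <-> ((C <-> B) -> (B -> A))) <-> (~B -> (A <-> C)))) = 0 <-> 1/4 = 3/4

3/4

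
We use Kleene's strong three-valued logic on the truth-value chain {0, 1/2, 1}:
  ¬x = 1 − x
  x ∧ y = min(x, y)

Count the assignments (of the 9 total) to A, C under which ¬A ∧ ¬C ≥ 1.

A = 0, C = 0 ↦ 1  ≥
A = 0, C = 1/2 ↦ 1/2  <
A = 0, C = 1 ↦ 0  <
A = 1/2, C = 0 ↦ 1/2  <
A = 1/2, C = 1/2 ↦ 1/2  <
A = 1/2, C = 1 ↦ 0  <
A = 1, C = 0 ↦ 0  <
A = 1, C = 1/2 ↦ 0  <
A = 1, C = 1 ↦ 0  <
So 1 of the 9 assignments meets the threshold.

1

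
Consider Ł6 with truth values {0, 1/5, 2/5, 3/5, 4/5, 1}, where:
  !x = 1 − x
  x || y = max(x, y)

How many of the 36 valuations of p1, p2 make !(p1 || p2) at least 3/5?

value 1: 1 assignment (counts)
value 4/5: 3 assignments (counts)
value 3/5: 5 assignments (counts)
value 2/5: 7 assignments
value 1/5: 9 assignments
value 0: 11 assignments
So 9 of the 36 assignments meet the threshold.

9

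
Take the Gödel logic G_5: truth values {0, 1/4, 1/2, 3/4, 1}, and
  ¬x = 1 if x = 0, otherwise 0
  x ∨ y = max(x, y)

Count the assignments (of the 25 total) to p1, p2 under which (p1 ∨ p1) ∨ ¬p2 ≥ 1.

value 1: 9 assignments (counts)
value 3/4: 4 assignments
value 1/2: 4 assignments
value 1/4: 4 assignments
value 0: 4 assignments
So 9 of the 25 assignments meet the threshold.

9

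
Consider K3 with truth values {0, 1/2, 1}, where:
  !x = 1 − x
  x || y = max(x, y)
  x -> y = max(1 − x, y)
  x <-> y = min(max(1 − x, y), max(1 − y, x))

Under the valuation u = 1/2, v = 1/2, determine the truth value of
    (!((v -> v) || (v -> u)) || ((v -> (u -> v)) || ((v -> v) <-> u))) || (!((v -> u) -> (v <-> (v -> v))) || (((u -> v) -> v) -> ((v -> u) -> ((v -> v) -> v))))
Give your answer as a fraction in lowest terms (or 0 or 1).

v -> v = 1/2 -> 1/2 = 1/2
v -> u = 1/2 -> 1/2 = 1/2
(v -> v) || (v -> u) = 1/2 || 1/2 = 1/2
!((v -> v) || (v -> u)) = !1/2 = 1/2
u -> v = 1/2 -> 1/2 = 1/2
v -> (u -> v) = 1/2 -> 1/2 = 1/2
v -> v = 1/2 -> 1/2 = 1/2
(v -> v) <-> u = 1/2 <-> 1/2 = 1/2
(v -> (u -> v)) || ((v -> v) <-> u) = 1/2 || 1/2 = 1/2
!((v -> v) || (v -> u)) || ((v -> (u -> v)) || ((v -> v) <-> u)) = 1/2 || 1/2 = 1/2
v -> u = 1/2 -> 1/2 = 1/2
v -> v = 1/2 -> 1/2 = 1/2
v <-> (v -> v) = 1/2 <-> 1/2 = 1/2
(v -> u) -> (v <-> (v -> v)) = 1/2 -> 1/2 = 1/2
!((v -> u) -> (v <-> (v -> v))) = !1/2 = 1/2
u -> v = 1/2 -> 1/2 = 1/2
(u -> v) -> v = 1/2 -> 1/2 = 1/2
v -> u = 1/2 -> 1/2 = 1/2
v -> v = 1/2 -> 1/2 = 1/2
(v -> v) -> v = 1/2 -> 1/2 = 1/2
(v -> u) -> ((v -> v) -> v) = 1/2 -> 1/2 = 1/2
((u -> v) -> v) -> ((v -> u) -> ((v -> v) -> v)) = 1/2 -> 1/2 = 1/2
!((v -> u) -> (v <-> (v -> v))) || (((u -> v) -> v) -> ((v -> u) -> ((v -> v) -> v))) = 1/2 || 1/2 = 1/2
(!((v -> v) || (v -> u)) || ((v -> (u -> v)) || ((v -> v) <-> u))) || (!((v -> u) -> (v <-> (v -> v))) || (((u -> v) -> v) -> ((v -> u) -> ((v -> v) -> v)))) = 1/2 || 1/2 = 1/2

1/2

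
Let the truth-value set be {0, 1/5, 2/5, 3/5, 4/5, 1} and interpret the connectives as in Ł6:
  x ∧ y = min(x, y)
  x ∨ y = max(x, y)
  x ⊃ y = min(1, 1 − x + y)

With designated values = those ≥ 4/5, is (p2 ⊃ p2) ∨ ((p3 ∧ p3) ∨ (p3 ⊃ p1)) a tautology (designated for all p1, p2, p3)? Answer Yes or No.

At p1 = 1, p2 = 3/5, p3 = 2/5, for instance:
p2 ⊃ p2 = 3/5 ⊃ 3/5 = 1
p3 ∧ p3 = 2/5 ∧ 2/5 = 2/5
p3 ⊃ p1 = 2/5 ⊃ 1 = 1
(p3 ∧ p3) ∨ (p3 ⊃ p1) = 2/5 ∨ 1 = 1
(p2 ⊃ p2) ∨ ((p3 ∧ p3) ∨ (p3 ⊃ p1)) = 1 ∨ 1 = 1
and checking the remaining 215 assignments likewise gives ≥ 4/5 in every case.

Yes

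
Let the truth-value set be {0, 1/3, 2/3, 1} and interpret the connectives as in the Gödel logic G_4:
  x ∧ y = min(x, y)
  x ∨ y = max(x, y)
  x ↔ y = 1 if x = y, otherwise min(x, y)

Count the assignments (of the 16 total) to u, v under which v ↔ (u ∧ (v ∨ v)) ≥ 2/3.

u = 0, v = 0 ↦ 1  ≥
u = 0, v = 1/3 ↦ 0  <
u = 0, v = 2/3 ↦ 0  <
u = 0, v = 1 ↦ 0  <
u = 1/3, v = 0 ↦ 1  ≥
u = 1/3, v = 1/3 ↦ 1  ≥
u = 1/3, v = 2/3 ↦ 1/3  <
u = 1/3, v = 1 ↦ 1/3  <
u = 2/3, v = 0 ↦ 1  ≥
u = 2/3, v = 1/3 ↦ 1  ≥
u = 2/3, v = 2/3 ↦ 1  ≥
u = 2/3, v = 1 ↦ 2/3  ≥
u = 1, v = 0 ↦ 1  ≥
u = 1, v = 1/3 ↦ 1  ≥
u = 1, v = 2/3 ↦ 1  ≥
u = 1, v = 1 ↦ 1  ≥
So 11 of the 16 assignments meet the threshold.

11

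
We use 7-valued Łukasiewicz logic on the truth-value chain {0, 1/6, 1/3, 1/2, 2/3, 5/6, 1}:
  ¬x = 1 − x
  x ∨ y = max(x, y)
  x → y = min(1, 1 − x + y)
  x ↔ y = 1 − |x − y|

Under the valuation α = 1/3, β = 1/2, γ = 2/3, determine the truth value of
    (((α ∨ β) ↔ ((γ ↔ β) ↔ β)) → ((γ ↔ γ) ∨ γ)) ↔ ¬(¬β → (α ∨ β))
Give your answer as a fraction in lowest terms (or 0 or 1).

0

α ∨ β = 1/3 ∨ 1/2 = 1/2
γ ↔ β = 2/3 ↔ 1/2 = 5/6
(γ ↔ β) ↔ β = 5/6 ↔ 1/2 = 2/3
(α ∨ β) ↔ ((γ ↔ β) ↔ β) = 1/2 ↔ 2/3 = 5/6
γ ↔ γ = 2/3 ↔ 2/3 = 1
(γ ↔ γ) ∨ γ = 1 ∨ 2/3 = 1
((α ∨ β) ↔ ((γ ↔ β) ↔ β)) → ((γ ↔ γ) ∨ γ) = 5/6 → 1 = 1
¬β = ¬1/2 = 1/2
α ∨ β = 1/3 ∨ 1/2 = 1/2
¬β → (α ∨ β) = 1/2 → 1/2 = 1
¬(¬β → (α ∨ β)) = ¬1 = 0
(((α ∨ β) ↔ ((γ ↔ β) ↔ β)) → ((γ ↔ γ) ∨ γ)) ↔ ¬(¬β → (α ∨ β)) = 1 ↔ 0 = 0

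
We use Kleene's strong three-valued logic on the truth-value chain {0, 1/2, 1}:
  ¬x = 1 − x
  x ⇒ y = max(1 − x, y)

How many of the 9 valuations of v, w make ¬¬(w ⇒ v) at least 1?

5

v = 0, w = 0 ↦ 1  ≥
v = 0, w = 1/2 ↦ 1/2  <
v = 0, w = 1 ↦ 0  <
v = 1/2, w = 0 ↦ 1  ≥
v = 1/2, w = 1/2 ↦ 1/2  <
v = 1/2, w = 1 ↦ 1/2  <
v = 1, w = 0 ↦ 1  ≥
v = 1, w = 1/2 ↦ 1  ≥
v = 1, w = 1 ↦ 1  ≥
So 5 of the 9 assignments meet the threshold.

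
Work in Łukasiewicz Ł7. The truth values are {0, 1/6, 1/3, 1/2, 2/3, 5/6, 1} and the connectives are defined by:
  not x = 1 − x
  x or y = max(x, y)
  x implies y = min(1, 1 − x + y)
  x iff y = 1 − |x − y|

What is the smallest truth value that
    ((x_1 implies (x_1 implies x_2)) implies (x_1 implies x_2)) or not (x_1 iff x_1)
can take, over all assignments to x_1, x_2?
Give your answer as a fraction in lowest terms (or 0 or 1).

Take x_1 = 1/2, x_2 = 0:
x_1 implies x_2 = 1/2 implies 0 = 1/2
x_1 implies (x_1 implies x_2) = 1/2 implies 1/2 = 1
x_1 implies x_2 = 1/2 implies 0 = 1/2
(x_1 implies (x_1 implies x_2)) implies (x_1 implies x_2) = 1 implies 1/2 = 1/2
x_1 iff x_1 = 1/2 iff 1/2 = 1
not (x_1 iff x_1) = not 1 = 0
((x_1 implies (x_1 implies x_2)) implies (x_1 implies x_2)) or not (x_1 iff x_1) = 1/2 or 0 = 1/2
No assignment yields a value below 1/2, so this is the minimum.

1/2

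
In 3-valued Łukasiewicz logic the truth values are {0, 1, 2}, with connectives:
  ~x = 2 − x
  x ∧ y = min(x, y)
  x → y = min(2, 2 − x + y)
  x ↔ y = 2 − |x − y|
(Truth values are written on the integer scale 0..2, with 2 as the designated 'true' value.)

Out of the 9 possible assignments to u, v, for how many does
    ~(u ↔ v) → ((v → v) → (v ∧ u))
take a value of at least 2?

u = 0, v = 0 ↦ 2  ≥
u = 0, v = 1 ↦ 1  <
u = 0, v = 2 ↦ 0  <
u = 1, v = 0 ↦ 1  <
u = 1, v = 1 ↦ 2  ≥
u = 1, v = 2 ↦ 2  ≥
u = 2, v = 0 ↦ 0  <
u = 2, v = 1 ↦ 2  ≥
u = 2, v = 2 ↦ 2  ≥
So 5 of the 9 assignments meet the threshold.

5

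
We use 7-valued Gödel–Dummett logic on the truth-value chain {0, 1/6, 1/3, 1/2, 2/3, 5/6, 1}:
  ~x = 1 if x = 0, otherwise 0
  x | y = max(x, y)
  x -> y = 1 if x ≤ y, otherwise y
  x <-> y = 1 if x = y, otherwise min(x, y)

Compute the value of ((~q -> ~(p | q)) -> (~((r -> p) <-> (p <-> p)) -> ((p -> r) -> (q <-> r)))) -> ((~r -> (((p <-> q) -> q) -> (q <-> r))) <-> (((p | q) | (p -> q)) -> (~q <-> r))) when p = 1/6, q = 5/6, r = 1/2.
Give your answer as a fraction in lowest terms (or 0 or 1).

0

~q = ~5/6 = 0
p | q = 1/6 | 5/6 = 5/6
~(p | q) = ~5/6 = 0
~q -> ~(p | q) = 0 -> 0 = 1
r -> p = 1/2 -> 1/6 = 1/6
p <-> p = 1/6 <-> 1/6 = 1
(r -> p) <-> (p <-> p) = 1/6 <-> 1 = 1/6
~((r -> p) <-> (p <-> p)) = ~1/6 = 0
p -> r = 1/6 -> 1/2 = 1
q <-> r = 5/6 <-> 1/2 = 1/2
(p -> r) -> (q <-> r) = 1 -> 1/2 = 1/2
~((r -> p) <-> (p <-> p)) -> ((p -> r) -> (q <-> r)) = 0 -> 1/2 = 1
(~q -> ~(p | q)) -> (~((r -> p) <-> (p <-> p)) -> ((p -> r) -> (q <-> r))) = 1 -> 1 = 1
~r = ~1/2 = 0
p <-> q = 1/6 <-> 5/6 = 1/6
(p <-> q) -> q = 1/6 -> 5/6 = 1
q <-> r = 5/6 <-> 1/2 = 1/2
((p <-> q) -> q) -> (q <-> r) = 1 -> 1/2 = 1/2
~r -> (((p <-> q) -> q) -> (q <-> r)) = 0 -> 1/2 = 1
p | q = 1/6 | 5/6 = 5/6
p -> q = 1/6 -> 5/6 = 1
(p | q) | (p -> q) = 5/6 | 1 = 1
~q = ~5/6 = 0
~q <-> r = 0 <-> 1/2 = 0
((p | q) | (p -> q)) -> (~q <-> r) = 1 -> 0 = 0
(~r -> (((p <-> q) -> q) -> (q <-> r))) <-> (((p | q) | (p -> q)) -> (~q <-> r)) = 1 <-> 0 = 0
((~q -> ~(p | q)) -> (~((r -> p) <-> (p <-> p)) -> ((p -> r) -> (q <-> r)))) -> ((~r -> (((p <-> q) -> q) -> (q <-> r))) <-> (((p | q) | (p -> q)) -> (~q <-> r))) = 1 -> 0 = 0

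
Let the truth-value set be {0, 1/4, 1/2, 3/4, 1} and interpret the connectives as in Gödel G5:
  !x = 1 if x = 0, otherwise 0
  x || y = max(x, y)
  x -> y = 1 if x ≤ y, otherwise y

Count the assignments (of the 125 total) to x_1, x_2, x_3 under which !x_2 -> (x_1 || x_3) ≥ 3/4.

value 1: 109 assignments (counts)
value 3/4: 7 assignments (counts)
value 1/2: 5 assignments
value 1/4: 3 assignments
value 0: 1 assignment
So 116 of the 125 assignments meet the threshold.

116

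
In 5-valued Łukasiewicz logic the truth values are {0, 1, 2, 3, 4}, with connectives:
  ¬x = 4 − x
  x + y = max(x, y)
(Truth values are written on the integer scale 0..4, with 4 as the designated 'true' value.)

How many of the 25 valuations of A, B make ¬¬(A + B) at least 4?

value 4: 9 assignments (counts)
value 3: 7 assignments
value 2: 5 assignments
value 1: 3 assignments
value 0: 1 assignment
So 9 of the 25 assignments meet the threshold.

9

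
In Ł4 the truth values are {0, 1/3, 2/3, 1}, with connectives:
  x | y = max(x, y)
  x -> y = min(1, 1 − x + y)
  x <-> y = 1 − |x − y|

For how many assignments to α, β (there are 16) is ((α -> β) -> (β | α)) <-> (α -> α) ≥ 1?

9

α = 0, β = 0 ↦ 0  <
α = 0, β = 1/3 ↦ 1/3  <
α = 0, β = 2/3 ↦ 2/3  <
α = 0, β = 1 ↦ 1  ≥
α = 1/3, β = 0 ↦ 2/3  <
α = 1/3, β = 1/3 ↦ 1/3  <
α = 1/3, β = 2/3 ↦ 2/3  <
α = 1/3, β = 1 ↦ 1  ≥
α = 2/3, β = 0 ↦ 1  ≥
α = 2/3, β = 1/3 ↦ 1  ≥
α = 2/3, β = 2/3 ↦ 2/3  <
α = 2/3, β = 1 ↦ 1  ≥
α = 1, β = 0 ↦ 1  ≥
α = 1, β = 1/3 ↦ 1  ≥
α = 1, β = 2/3 ↦ 1  ≥
α = 1, β = 1 ↦ 1  ≥
So 9 of the 16 assignments meet the threshold.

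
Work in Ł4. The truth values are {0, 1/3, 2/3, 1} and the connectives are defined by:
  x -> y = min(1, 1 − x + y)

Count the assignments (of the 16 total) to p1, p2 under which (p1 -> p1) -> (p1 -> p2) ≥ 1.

p1 = 0, p2 = 0 ↦ 1  ≥
p1 = 0, p2 = 1/3 ↦ 1  ≥
p1 = 0, p2 = 2/3 ↦ 1  ≥
p1 = 0, p2 = 1 ↦ 1  ≥
p1 = 1/3, p2 = 0 ↦ 2/3  <
p1 = 1/3, p2 = 1/3 ↦ 1  ≥
p1 = 1/3, p2 = 2/3 ↦ 1  ≥
p1 = 1/3, p2 = 1 ↦ 1  ≥
p1 = 2/3, p2 = 0 ↦ 1/3  <
p1 = 2/3, p2 = 1/3 ↦ 2/3  <
p1 = 2/3, p2 = 2/3 ↦ 1  ≥
p1 = 2/3, p2 = 1 ↦ 1  ≥
p1 = 1, p2 = 0 ↦ 0  <
p1 = 1, p2 = 1/3 ↦ 1/3  <
p1 = 1, p2 = 2/3 ↦ 2/3  <
p1 = 1, p2 = 1 ↦ 1  ≥
So 10 of the 16 assignments meet the threshold.

10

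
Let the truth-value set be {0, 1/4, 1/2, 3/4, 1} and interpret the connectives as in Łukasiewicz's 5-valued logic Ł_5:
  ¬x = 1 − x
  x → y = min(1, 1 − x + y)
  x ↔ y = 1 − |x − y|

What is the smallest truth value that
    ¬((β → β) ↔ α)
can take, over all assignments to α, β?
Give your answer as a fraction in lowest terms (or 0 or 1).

Take α = 1, β = 0:
β → β = 0 → 0 = 1
(β → β) ↔ α = 1 ↔ 1 = 1
¬((β → β) ↔ α) = ¬1 = 0
No assignment yields a value below 0, so this is the minimum.

0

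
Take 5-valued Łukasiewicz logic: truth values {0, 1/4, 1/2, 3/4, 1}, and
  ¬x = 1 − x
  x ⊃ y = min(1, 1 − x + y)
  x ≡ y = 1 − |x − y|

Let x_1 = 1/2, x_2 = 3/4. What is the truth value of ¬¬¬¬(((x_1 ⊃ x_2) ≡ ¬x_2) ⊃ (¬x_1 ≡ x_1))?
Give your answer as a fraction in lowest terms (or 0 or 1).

1

x_1 ⊃ x_2 = 1/2 ⊃ 3/4 = 1
¬x_2 = ¬3/4 = 1/4
(x_1 ⊃ x_2) ≡ ¬x_2 = 1 ≡ 1/4 = 1/4
¬x_1 = ¬1/2 = 1/2
¬x_1 ≡ x_1 = 1/2 ≡ 1/2 = 1
((x_1 ⊃ x_2) ≡ ¬x_2) ⊃ (¬x_1 ≡ x_1) = 1/4 ⊃ 1 = 1
¬(((x_1 ⊃ x_2) ≡ ¬x_2) ⊃ (¬x_1 ≡ x_1)) = ¬1 = 0
¬¬(((x_1 ⊃ x_2) ≡ ¬x_2) ⊃ (¬x_1 ≡ x_1)) = ¬0 = 1
¬¬¬(((x_1 ⊃ x_2) ≡ ¬x_2) ⊃ (¬x_1 ≡ x_1)) = ¬1 = 0
¬¬¬¬(((x_1 ⊃ x_2) ≡ ¬x_2) ⊃ (¬x_1 ≡ x_1)) = ¬0 = 1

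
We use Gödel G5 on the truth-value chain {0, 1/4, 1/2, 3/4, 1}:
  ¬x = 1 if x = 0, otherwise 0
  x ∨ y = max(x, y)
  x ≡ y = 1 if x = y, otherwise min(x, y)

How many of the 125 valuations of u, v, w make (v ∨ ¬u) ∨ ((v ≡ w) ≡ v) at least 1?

value 1: 85 assignments (counts)
value 3/4: 16 assignments
value 1/2: 12 assignments
value 1/4: 8 assignments
value 0: 4 assignments
So 85 of the 125 assignments meet the threshold.

85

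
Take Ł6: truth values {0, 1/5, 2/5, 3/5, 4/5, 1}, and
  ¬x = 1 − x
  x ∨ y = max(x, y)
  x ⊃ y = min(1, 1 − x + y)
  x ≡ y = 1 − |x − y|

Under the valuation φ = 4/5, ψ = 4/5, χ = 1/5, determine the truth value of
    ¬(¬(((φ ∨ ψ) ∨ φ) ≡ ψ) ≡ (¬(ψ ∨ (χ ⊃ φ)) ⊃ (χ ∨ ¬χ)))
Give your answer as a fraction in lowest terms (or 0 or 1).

1

φ ∨ ψ = 4/5 ∨ 4/5 = 4/5
(φ ∨ ψ) ∨ φ = 4/5 ∨ 4/5 = 4/5
((φ ∨ ψ) ∨ φ) ≡ ψ = 4/5 ≡ 4/5 = 1
¬(((φ ∨ ψ) ∨ φ) ≡ ψ) = ¬1 = 0
χ ⊃ φ = 1/5 ⊃ 4/5 = 1
ψ ∨ (χ ⊃ φ) = 4/5 ∨ 1 = 1
¬(ψ ∨ (χ ⊃ φ)) = ¬1 = 0
¬χ = ¬1/5 = 4/5
χ ∨ ¬χ = 1/5 ∨ 4/5 = 4/5
¬(ψ ∨ (χ ⊃ φ)) ⊃ (χ ∨ ¬χ) = 0 ⊃ 4/5 = 1
¬(((φ ∨ ψ) ∨ φ) ≡ ψ) ≡ (¬(ψ ∨ (χ ⊃ φ)) ⊃ (χ ∨ ¬χ)) = 0 ≡ 1 = 0
¬(¬(((φ ∨ ψ) ∨ φ) ≡ ψ) ≡ (¬(ψ ∨ (χ ⊃ φ)) ⊃ (χ ∨ ¬χ))) = ¬0 = 1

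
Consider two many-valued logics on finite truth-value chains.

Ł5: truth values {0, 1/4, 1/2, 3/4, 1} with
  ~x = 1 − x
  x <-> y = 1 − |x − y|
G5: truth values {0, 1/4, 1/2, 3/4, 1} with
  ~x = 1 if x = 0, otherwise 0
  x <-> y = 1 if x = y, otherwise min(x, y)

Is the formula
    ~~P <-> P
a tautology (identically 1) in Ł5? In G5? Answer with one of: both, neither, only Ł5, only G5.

only Ł5

In Ł5: every assignment gives 1 — tautology.
In G5: at P = 1/4 the value is 1/4 — not a tautology.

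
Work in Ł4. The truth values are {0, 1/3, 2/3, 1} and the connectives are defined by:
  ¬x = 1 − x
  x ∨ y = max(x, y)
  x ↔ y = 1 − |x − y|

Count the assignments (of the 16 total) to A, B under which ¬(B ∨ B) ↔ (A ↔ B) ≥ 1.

A = 0, B = 0 ↦ 1  ≥
A = 0, B = 1/3 ↦ 1  ≥
A = 0, B = 2/3 ↦ 1  ≥
A = 0, B = 1 ↦ 1  ≥
A = 1/3, B = 0 ↦ 2/3  <
A = 1/3, B = 1/3 ↦ 2/3  <
A = 1/3, B = 2/3 ↦ 2/3  <
A = 1/3, B = 1 ↦ 2/3  <
A = 2/3, B = 0 ↦ 1/3  <
A = 2/3, B = 1/3 ↦ 1  ≥
A = 2/3, B = 2/3 ↦ 1/3  <
A = 2/3, B = 1 ↦ 1/3  <
A = 1, B = 0 ↦ 0  <
A = 1, B = 1/3 ↦ 2/3  <
A = 1, B = 2/3 ↦ 2/3  <
A = 1, B = 1 ↦ 0  <
So 5 of the 16 assignments meet the threshold.

5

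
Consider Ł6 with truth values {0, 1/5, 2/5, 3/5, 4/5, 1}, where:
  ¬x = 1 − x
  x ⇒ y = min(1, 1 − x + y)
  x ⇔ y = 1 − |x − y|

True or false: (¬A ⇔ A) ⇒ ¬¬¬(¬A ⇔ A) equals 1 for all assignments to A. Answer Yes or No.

Counterexample: take A = 2/5.
¬A = ¬2/5 = 3/5
¬A ⇔ A = 3/5 ⇔ 2/5 = 4/5
¬A = ¬2/5 = 3/5
¬A ⇔ A = 3/5 ⇔ 2/5 = 4/5
¬(¬A ⇔ A) = ¬4/5 = 1/5
¬¬(¬A ⇔ A) = ¬1/5 = 4/5
¬¬¬(¬A ⇔ A) = ¬4/5 = 1/5
(¬A ⇔ A) ⇒ ¬¬¬(¬A ⇔ A) = 4/5 ⇒ 1/5 = 2/5
This gives 2/5 ≠ 1.

No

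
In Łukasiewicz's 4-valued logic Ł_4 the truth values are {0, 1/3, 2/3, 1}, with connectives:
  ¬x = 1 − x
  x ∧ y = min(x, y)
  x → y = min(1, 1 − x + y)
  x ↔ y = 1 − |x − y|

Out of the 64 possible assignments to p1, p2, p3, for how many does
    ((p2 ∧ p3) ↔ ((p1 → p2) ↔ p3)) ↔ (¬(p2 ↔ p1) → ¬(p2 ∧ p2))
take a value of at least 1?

value 1: 19 assignments (counts)
value 2/3: 22 assignments
value 1/3: 15 assignments
value 0: 8 assignments
So 19 of the 64 assignments meet the threshold.

19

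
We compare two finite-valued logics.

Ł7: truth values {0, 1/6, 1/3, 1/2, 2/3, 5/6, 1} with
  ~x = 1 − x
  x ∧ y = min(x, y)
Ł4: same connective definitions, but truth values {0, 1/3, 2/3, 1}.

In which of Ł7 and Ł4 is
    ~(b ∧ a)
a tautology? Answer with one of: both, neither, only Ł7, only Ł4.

neither

In Ł7: at a = 1/6, b = 1/6 the value is 5/6 — not a tautology.
In Ł4: at a = 1/3, b = 1/3 the value is 2/3 — not a tautology.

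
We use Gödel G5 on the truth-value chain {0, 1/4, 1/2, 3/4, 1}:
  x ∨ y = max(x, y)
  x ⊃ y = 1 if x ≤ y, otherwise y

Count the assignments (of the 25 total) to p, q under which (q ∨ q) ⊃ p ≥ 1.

15

value 1: 15 assignments (counts)
value 3/4: 1 assignment
value 1/2: 2 assignments
value 1/4: 3 assignments
value 0: 4 assignments
So 15 of the 25 assignments meet the threshold.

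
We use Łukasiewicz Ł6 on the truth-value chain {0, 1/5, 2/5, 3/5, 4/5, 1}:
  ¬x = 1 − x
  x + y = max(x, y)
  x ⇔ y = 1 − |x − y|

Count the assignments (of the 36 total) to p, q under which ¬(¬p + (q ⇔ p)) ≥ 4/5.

value 1: 1 assignment (counts)
value 4/5: 2 assignments (counts)
value 3/5: 3 assignments
value 2/5: 7 assignments
value 1/5: 12 assignments
value 0: 11 assignments
So 3 of the 36 assignments meet the threshold.

3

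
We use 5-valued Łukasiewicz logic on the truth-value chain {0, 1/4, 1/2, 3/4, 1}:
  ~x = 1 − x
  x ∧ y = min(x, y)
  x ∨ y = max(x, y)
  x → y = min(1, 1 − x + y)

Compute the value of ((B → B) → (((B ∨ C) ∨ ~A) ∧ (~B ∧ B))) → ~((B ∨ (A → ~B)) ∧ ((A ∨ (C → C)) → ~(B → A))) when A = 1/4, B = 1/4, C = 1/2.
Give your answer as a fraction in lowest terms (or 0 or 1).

B → B = 1/4 → 1/4 = 1
B ∨ C = 1/4 ∨ 1/2 = 1/2
~A = ~1/4 = 3/4
(B ∨ C) ∨ ~A = 1/2 ∨ 3/4 = 3/4
~B = ~1/4 = 3/4
~B ∧ B = 3/4 ∧ 1/4 = 1/4
((B ∨ C) ∨ ~A) ∧ (~B ∧ B) = 3/4 ∧ 1/4 = 1/4
(B → B) → (((B ∨ C) ∨ ~A) ∧ (~B ∧ B)) = 1 → 1/4 = 1/4
~B = ~1/4 = 3/4
A → ~B = 1/4 → 3/4 = 1
B ∨ (A → ~B) = 1/4 ∨ 1 = 1
C → C = 1/2 → 1/2 = 1
A ∨ (C → C) = 1/4 ∨ 1 = 1
B → A = 1/4 → 1/4 = 1
~(B → A) = ~1 = 0
(A ∨ (C → C)) → ~(B → A) = 1 → 0 = 0
(B ∨ (A → ~B)) ∧ ((A ∨ (C → C)) → ~(B → A)) = 1 ∧ 0 = 0
~((B ∨ (A → ~B)) ∧ ((A ∨ (C → C)) → ~(B → A))) = ~0 = 1
((B → B) → (((B ∨ C) ∨ ~A) ∧ (~B ∧ B))) → ~((B ∨ (A → ~B)) ∧ ((A ∨ (C → C)) → ~(B → A))) = 1/4 → 1 = 1

1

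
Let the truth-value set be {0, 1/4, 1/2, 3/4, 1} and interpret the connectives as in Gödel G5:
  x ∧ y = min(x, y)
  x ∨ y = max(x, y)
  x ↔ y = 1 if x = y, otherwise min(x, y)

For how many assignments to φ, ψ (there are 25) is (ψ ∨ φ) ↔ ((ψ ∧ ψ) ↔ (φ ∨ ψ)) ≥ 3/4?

value 1: 5 assignments (counts)
value 3/4: 5 assignments (counts)
value 1/2: 5 assignments
value 1/4: 5 assignments
value 0: 5 assignments
So 10 of the 25 assignments meet the threshold.

10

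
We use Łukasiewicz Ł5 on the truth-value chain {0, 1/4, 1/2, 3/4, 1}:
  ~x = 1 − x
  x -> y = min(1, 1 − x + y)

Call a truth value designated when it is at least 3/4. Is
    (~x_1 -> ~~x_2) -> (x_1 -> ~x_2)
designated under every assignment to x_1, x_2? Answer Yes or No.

Counterexample: take x_1 = 1/2, x_2 = 1.
~x_1 = ~1/2 = 1/2
~x_2 = ~1 = 0
~~x_2 = ~0 = 1
~x_1 -> ~~x_2 = 1/2 -> 1 = 1
~x_2 = ~1 = 0
x_1 -> ~x_2 = 1/2 -> 0 = 1/2
(~x_1 -> ~~x_2) -> (x_1 -> ~x_2) = 1 -> 1/2 = 1/2
This gives 1/2, which is below 3/4.

No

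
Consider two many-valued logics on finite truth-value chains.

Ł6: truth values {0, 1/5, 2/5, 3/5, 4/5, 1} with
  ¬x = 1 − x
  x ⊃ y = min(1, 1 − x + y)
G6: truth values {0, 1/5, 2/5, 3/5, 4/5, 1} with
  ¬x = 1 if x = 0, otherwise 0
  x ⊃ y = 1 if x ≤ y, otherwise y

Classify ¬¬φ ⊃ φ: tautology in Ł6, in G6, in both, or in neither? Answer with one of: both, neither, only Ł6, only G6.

In Ł6: every assignment gives 1 — tautology.
In G6: at φ = 1/5 the value is 1/5 — not a tautology.

only Ł6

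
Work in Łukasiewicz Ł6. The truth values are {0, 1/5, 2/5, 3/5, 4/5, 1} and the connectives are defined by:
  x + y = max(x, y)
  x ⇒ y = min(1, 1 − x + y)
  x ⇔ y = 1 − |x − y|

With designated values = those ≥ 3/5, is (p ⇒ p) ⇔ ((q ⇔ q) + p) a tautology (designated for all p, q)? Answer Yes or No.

At p = 3/5, q = 3/5, for instance:
p ⇒ p = 3/5 ⇒ 3/5 = 1
q ⇔ q = 3/5 ⇔ 3/5 = 1
(q ⇔ q) + p = 1 + 3/5 = 1
(p ⇒ p) ⇔ ((q ⇔ q) + p) = 1 ⇔ 1 = 1
and checking the remaining 35 assignments likewise gives ≥ 3/5 in every case.

Yes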